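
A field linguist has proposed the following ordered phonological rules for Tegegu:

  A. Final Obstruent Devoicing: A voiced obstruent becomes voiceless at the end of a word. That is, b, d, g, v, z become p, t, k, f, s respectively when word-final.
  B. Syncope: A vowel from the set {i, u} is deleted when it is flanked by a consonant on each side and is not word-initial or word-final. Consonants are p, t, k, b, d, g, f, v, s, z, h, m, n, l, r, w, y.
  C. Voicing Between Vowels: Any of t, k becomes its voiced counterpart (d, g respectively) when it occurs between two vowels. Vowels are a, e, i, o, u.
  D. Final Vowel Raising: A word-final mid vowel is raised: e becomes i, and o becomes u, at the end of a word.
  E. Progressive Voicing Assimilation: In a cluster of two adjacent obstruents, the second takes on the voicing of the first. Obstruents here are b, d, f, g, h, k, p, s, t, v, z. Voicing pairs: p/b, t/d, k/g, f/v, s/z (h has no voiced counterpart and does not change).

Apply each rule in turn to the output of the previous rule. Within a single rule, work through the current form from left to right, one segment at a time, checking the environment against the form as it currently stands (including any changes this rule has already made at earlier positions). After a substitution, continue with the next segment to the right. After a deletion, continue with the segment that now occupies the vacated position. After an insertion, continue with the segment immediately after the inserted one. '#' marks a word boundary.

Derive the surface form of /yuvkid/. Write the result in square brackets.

A Final Obstruent Devoicing: [yuvkid] → [yuvkit]
B Syncope: [yuvkit] → [yvkt]
C Voicing Between Vowels: no change — [yvkt]
D Final Vowel Raising: no change — [yvkt]
E Progressive Voicing Assimilation: [yvkt] → [yvgd]

[yvgd]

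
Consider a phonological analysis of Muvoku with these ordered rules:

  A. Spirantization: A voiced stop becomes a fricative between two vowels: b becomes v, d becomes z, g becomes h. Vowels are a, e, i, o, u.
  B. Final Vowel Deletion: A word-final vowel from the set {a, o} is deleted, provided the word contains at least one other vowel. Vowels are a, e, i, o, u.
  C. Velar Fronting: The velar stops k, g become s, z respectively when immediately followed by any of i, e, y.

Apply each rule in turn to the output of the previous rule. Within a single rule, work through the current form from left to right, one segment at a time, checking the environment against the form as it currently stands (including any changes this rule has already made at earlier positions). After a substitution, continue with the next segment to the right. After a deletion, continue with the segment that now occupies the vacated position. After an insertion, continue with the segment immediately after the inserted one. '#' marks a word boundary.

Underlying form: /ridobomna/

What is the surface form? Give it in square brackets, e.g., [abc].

A Spirantization: [ridobomna] → [rizovomna]
B Final Vowel Deletion: [rizovomna] → [rizovomn]
C Velar Fronting: no change — [rizovomn]

[rizovomn]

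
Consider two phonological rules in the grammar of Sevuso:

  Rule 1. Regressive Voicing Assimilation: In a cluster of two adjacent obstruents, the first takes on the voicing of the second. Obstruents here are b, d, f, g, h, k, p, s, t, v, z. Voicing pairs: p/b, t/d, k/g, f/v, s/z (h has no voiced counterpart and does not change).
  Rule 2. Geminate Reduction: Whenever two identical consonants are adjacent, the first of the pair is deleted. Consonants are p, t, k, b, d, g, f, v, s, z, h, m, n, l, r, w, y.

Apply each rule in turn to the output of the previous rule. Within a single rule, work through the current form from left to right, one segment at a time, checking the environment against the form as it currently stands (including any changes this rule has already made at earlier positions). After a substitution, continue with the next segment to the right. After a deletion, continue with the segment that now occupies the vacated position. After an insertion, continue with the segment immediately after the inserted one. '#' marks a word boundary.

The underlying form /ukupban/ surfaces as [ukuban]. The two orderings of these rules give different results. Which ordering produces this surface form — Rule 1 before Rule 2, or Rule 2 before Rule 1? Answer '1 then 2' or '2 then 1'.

Order 1 then 2:
  1 Regressive Voicing Assimilation: [ukupban] → [ukubban]
  2 Geminate Reduction: [ukubban] → [ukuban]
  result: [ukuban]
Order 2 then 1:
  2 Geminate Reduction: no change — [ukupban]
  1 Regressive Voicing Assimilation: [ukupban] → [ukubban]
  result: [ukubban]

1 then 2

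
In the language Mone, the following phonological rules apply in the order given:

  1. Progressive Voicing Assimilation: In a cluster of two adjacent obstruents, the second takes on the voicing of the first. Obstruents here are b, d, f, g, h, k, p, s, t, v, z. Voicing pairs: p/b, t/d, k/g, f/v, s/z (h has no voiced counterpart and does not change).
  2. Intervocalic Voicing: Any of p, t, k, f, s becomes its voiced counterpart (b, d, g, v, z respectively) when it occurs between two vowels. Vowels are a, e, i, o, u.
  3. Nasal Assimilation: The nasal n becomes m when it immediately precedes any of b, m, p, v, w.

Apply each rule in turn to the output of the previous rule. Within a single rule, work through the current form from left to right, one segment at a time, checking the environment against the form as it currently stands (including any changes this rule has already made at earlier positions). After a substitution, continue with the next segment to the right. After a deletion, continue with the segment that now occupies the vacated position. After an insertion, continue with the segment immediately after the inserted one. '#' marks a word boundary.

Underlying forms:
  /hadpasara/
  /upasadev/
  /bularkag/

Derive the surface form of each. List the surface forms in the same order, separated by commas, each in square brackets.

/hadpasara/:
  1 Progressive Voicing Assimilation: [hadpasara] → [hadbasara]
  2 Intervocalic Voicing: [hadbasara] → [hadbazara]
  3 Nasal Assimilation: no change — [hadbazara]
/upasadev/:
  1 Progressive Voicing Assimilation: no change — [upasadev]
  2 Intervocalic Voicing: [upasadev] → [ubazadev]
  3 Nasal Assimilation: no change — [ubazadev]
/bularkag/:
  1 Progressive Voicing Assimilation: no change — [bularkag]
  2 Intervocalic Voicing: no change — [bularkag]
  3 Nasal Assimilation: no change — [bularkag]

[hadbazara], [ubazadev], [bularkag]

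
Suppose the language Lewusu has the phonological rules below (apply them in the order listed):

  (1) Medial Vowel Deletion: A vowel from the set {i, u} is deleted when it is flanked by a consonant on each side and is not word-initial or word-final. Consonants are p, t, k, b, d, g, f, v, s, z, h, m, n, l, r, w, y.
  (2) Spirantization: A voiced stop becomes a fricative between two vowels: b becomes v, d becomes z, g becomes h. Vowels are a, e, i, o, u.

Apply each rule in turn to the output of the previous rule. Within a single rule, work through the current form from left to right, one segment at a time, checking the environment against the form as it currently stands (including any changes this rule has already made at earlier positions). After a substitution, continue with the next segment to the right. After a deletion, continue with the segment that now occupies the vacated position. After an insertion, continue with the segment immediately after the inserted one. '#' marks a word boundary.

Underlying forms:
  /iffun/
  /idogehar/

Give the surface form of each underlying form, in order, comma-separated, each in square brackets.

/iffun/:
  (1) Medial Vowel Deletion: [iffun] → [iffn]
  (2) Spirantization: no change — [iffn]
/idogehar/:
  (1) Medial Vowel Deletion: no change — [idogehar]
  (2) Spirantization: [idogehar] → [izohehar]

[iffn], [izohehar]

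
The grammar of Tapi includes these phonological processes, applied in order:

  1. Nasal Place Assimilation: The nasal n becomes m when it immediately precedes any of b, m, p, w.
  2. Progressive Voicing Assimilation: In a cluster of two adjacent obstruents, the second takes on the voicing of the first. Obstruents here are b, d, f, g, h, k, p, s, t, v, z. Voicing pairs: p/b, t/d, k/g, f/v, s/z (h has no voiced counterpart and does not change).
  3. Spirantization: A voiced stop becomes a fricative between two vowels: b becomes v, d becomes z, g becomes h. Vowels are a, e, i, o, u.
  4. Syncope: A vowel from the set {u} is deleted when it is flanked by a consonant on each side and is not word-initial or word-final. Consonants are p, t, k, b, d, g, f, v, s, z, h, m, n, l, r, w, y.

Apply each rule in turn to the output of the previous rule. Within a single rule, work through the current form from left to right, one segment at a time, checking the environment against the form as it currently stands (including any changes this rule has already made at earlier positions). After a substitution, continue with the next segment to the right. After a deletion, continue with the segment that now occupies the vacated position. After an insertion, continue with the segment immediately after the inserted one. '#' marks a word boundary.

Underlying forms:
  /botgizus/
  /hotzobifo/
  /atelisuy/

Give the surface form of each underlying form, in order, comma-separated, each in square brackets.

/botgizus/:
  1 Nasal Place Assimilation: no change — [botgizus]
  2 Progressive Voicing Assimilation: [botgizus] → [botkizus]
  3 Spirantization: no change — [botkizus]
  4 Syncope: [botkizus] → [botkizs]
/hotzobifo/:
  1 Nasal Place Assimilation: no change — [hotzobifo]
  2 Progressive Voicing Assimilation: [hotzobifo] → [hotsobifo]
  3 Spirantization: [hotsobifo] → [hotsovifo]
  4 Syncope: no change — [hotsovifo]
/atelisuy/:
  1 Nasal Place Assimilation: no change — [atelisuy]
  2 Progressive Voicing Assimilation: no change — [atelisuy]
  3 Spirantization: no change — [atelisuy]
  4 Syncope: [atelisuy] → [atelisy]

[botkizs], [hotsovifo], [atelisy]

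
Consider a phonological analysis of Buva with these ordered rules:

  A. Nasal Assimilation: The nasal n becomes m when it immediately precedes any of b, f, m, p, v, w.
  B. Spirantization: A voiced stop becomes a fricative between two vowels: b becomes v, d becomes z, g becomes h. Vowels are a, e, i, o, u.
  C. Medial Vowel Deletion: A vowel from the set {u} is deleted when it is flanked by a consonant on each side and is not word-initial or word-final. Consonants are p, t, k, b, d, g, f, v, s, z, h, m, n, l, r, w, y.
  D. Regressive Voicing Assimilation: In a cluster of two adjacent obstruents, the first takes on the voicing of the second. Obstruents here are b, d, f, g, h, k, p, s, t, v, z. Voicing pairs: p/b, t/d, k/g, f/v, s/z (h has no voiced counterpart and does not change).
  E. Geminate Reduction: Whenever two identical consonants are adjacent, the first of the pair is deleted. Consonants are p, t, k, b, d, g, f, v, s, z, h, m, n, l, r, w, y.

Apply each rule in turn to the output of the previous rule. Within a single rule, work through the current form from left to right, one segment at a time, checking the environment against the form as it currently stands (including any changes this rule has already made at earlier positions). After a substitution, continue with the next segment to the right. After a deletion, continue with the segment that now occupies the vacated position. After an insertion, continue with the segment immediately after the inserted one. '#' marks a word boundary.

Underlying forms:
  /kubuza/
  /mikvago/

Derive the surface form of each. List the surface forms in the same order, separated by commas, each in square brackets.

[gvza], [migvaho]

/kubuza/:
  A Nasal Assimilation: no change — [kubuza]
  B Spirantization: [kubuza] → [kuvuza]
  C Medial Vowel Deletion: [kuvuza] → [kvza]
  D Regressive Voicing Assimilation: [kvza] → [gvza]
  E Geminate Reduction: no change — [gvza]
/mikvago/:
  A Nasal Assimilation: no change — [mikvago]
  B Spirantization: [mikvago] → [mikvaho]
  C Medial Vowel Deletion: no change — [mikvaho]
  D Regressive Voicing Assimilation: [mikvaho] → [migvaho]
  E Geminate Reduction: no change — [migvaho]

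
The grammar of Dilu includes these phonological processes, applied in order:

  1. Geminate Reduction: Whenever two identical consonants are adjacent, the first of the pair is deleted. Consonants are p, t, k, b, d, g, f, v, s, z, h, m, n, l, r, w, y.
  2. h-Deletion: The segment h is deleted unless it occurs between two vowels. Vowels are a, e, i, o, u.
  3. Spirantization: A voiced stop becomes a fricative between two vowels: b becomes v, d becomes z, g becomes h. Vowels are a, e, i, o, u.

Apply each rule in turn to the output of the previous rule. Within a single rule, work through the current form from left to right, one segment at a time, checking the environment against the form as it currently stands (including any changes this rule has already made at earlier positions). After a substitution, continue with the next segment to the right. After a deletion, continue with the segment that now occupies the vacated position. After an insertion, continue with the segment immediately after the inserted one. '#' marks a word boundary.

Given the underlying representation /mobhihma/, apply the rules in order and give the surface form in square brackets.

1 Geminate Reduction: no change — [mobhihma]
2 h-Deletion: [mobhihma] → [mobima]
3 Spirantization: [mobima] → [movima]

[movima]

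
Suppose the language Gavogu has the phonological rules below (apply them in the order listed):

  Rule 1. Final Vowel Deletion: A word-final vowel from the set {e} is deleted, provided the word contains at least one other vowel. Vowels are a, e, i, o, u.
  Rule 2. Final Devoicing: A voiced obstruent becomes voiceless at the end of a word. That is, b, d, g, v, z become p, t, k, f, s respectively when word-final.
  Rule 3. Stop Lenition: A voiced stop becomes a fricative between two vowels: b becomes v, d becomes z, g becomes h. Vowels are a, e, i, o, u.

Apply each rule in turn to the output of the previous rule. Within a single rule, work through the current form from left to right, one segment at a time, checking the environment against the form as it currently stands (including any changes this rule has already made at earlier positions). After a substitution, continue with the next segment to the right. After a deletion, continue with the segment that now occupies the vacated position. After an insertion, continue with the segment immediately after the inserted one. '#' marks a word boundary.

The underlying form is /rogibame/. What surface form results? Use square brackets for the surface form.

Rule 1 Final Vowel Deletion: [rogibame] → [rogibam]
Rule 2 Final Devoicing: no change — [rogibam]
Rule 3 Stop Lenition: [rogibam] → [rohivam]

[rohivam]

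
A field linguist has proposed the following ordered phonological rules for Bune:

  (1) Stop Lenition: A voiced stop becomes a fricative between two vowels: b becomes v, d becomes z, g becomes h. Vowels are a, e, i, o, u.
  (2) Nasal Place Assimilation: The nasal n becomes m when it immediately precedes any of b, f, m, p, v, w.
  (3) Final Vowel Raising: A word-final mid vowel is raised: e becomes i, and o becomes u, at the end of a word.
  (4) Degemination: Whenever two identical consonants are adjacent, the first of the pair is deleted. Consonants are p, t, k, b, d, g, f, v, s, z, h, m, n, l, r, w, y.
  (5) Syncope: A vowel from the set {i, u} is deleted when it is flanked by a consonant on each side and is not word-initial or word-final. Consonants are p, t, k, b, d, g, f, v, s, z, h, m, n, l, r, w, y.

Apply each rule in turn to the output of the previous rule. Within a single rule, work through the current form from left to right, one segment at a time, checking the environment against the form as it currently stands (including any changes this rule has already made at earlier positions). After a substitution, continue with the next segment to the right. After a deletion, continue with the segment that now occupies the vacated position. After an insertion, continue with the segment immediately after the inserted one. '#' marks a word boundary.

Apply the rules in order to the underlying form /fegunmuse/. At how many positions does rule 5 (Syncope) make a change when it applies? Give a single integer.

2

(1) Stop Lenition: [fegunmuse] → [fehunmuse]
(2) Nasal Place Assimilation: [fehunmuse] → [fehummuse]
(3) Final Vowel Raising: [fehummuse] → [fehummusi]
(4) Degemination: [fehummusi] → [fehumusi]
(5) Syncope: [fehumusi] → [fehmsi]
Rule 5 changed 2 position(s).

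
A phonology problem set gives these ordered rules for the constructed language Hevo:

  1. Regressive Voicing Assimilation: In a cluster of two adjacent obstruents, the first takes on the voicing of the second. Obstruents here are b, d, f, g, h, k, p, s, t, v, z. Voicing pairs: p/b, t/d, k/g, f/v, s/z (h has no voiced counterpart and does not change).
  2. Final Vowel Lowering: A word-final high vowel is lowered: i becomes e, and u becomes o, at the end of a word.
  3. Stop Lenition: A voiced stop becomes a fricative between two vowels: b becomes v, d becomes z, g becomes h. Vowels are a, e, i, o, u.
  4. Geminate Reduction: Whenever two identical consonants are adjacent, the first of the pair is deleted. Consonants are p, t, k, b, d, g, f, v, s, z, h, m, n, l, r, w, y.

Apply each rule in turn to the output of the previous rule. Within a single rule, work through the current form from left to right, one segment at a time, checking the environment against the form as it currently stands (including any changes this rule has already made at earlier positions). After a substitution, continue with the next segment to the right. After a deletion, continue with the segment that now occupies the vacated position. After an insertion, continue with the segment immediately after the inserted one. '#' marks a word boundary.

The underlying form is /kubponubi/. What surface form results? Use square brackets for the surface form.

[kuponuve]

1 Regressive Voicing Assimilation: [kubponubi] → [kupponubi]
2 Final Vowel Lowering: [kupponubi] → [kupponube]
3 Stop Lenition: [kupponube] → [kupponuve]
4 Geminate Reduction: [kupponuve] → [kuponuve]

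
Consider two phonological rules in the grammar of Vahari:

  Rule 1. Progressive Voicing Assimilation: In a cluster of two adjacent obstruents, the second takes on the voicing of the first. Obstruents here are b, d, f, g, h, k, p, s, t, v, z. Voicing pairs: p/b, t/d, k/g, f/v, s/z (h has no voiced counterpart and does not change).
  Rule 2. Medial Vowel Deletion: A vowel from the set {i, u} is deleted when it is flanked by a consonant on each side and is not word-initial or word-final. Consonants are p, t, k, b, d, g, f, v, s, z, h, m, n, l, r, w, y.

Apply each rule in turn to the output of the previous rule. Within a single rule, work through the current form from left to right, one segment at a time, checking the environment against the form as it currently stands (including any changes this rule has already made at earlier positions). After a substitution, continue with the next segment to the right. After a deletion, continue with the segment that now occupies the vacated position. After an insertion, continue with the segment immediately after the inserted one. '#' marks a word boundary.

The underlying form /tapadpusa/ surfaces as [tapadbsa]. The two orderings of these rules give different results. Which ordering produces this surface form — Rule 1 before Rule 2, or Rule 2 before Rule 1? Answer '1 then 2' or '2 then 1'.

1 then 2

Order 1 then 2:
  1 Progressive Voicing Assimilation: [tapadpusa] → [tapadbusa]
  2 Medial Vowel Deletion: [tapadbusa] → [tapadbsa]
  result: [tapadbsa]
Order 2 then 1:
  2 Medial Vowel Deletion: [tapadpusa] → [tapadpsa]
  1 Progressive Voicing Assimilation: [tapadpsa] → [tapadbza]
  result: [tapadbza]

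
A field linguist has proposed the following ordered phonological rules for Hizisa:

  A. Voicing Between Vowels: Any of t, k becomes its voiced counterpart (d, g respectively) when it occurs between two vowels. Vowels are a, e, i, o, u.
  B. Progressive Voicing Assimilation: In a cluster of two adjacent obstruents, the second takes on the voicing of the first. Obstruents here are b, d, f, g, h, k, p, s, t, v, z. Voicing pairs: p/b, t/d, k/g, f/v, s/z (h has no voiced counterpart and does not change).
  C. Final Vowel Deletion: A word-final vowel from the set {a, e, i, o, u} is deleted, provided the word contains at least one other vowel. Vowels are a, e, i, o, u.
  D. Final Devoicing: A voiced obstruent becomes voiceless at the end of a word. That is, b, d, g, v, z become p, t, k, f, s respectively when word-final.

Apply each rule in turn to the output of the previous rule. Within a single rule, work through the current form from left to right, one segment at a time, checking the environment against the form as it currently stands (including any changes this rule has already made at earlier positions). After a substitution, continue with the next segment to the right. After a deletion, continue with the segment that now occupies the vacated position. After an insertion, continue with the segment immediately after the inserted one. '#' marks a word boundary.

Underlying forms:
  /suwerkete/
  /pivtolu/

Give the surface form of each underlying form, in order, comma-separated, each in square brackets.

[suwerket], [pivdol]

/suwerkete/:
  A Voicing Between Vowels: [suwerkete] → [suwerkede]
  B Progressive Voicing Assimilation: no change — [suwerkede]
  C Final Vowel Deletion: [suwerkede] → [suwerked]
  D Final Devoicing: [suwerked] → [suwerket]
/pivtolu/:
  A Voicing Between Vowels: no change — [pivtolu]
  B Progressive Voicing Assimilation: [pivtolu] → [pivdolu]
  C Final Vowel Deletion: [pivdolu] → [pivdol]
  D Final Devoicing: no change — [pivdol]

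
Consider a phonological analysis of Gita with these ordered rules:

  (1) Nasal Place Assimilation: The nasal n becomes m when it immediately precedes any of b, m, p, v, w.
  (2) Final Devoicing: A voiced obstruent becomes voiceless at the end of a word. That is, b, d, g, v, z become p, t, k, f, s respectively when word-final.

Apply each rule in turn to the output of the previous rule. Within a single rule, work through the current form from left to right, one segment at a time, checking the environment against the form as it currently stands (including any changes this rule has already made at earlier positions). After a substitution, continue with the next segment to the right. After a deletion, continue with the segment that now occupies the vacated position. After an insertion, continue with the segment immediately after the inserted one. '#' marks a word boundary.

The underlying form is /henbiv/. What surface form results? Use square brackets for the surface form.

[hembif]

(1) Nasal Place Assimilation: [henbiv] → [hembiv]
(2) Final Devoicing: [hembiv] → [hembif]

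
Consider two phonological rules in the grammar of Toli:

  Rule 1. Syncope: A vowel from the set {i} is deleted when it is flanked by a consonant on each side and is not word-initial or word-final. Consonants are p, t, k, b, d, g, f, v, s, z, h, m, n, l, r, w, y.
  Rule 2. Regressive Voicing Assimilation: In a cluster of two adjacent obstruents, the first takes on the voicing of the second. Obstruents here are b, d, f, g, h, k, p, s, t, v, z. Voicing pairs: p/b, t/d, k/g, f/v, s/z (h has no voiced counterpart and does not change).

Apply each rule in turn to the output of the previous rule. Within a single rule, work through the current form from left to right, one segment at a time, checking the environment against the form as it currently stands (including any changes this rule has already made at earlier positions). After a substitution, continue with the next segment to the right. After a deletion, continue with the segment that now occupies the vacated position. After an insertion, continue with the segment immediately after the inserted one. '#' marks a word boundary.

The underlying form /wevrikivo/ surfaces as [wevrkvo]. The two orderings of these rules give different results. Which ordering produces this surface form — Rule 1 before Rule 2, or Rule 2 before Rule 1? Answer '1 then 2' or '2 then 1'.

Order 1 then 2:
  1 Syncope: [wevrikivo] → [wevrkvo]
  2 Regressive Voicing Assimilation: [wevrkvo] → [wevrgvo]
  result: [wevrgvo]
Order 2 then 1:
  2 Regressive Voicing Assimilation: no change — [wevrikivo]
  1 Syncope: [wevrikivo] → [wevrkvo]
  result: [wevrkvo]

2 then 1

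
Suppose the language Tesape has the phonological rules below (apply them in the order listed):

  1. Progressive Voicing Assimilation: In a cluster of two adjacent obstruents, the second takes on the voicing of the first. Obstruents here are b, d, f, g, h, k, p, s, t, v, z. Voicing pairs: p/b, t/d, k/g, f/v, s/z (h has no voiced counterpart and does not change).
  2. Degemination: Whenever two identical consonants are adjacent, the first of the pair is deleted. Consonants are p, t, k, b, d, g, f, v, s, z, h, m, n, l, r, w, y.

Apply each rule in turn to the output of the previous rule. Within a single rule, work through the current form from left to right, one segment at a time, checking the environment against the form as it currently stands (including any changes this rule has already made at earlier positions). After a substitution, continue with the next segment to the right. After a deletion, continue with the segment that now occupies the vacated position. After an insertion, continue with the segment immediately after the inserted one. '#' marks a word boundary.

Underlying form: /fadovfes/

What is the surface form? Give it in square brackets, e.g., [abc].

1 Progressive Voicing Assimilation: [fadovfes] → [fadovves]
2 Degemination: [fadovves] → [fadoves]

[fadoves]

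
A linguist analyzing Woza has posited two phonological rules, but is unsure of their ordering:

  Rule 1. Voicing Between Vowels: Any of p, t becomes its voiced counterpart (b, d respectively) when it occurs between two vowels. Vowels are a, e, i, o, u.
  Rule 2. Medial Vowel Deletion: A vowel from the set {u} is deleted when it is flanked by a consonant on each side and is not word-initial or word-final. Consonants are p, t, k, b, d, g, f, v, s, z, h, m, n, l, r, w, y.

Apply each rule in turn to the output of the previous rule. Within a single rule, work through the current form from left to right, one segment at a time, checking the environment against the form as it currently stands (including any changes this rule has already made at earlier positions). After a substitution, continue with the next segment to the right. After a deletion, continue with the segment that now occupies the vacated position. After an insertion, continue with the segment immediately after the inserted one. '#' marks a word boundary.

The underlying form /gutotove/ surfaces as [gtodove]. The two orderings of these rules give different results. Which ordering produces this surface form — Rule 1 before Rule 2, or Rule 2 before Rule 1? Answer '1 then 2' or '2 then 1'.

2 then 1

Order 1 then 2:
  1 Voicing Between Vowels: [gutotove] → [gudodove]
  2 Medial Vowel Deletion: [gudodove] → [gdodove]
  result: [gdodove]
Order 2 then 1:
  2 Medial Vowel Deletion: [gutotove] → [gtotove]
  1 Voicing Between Vowels: [gtotove] → [gtodove]
  result: [gtodove]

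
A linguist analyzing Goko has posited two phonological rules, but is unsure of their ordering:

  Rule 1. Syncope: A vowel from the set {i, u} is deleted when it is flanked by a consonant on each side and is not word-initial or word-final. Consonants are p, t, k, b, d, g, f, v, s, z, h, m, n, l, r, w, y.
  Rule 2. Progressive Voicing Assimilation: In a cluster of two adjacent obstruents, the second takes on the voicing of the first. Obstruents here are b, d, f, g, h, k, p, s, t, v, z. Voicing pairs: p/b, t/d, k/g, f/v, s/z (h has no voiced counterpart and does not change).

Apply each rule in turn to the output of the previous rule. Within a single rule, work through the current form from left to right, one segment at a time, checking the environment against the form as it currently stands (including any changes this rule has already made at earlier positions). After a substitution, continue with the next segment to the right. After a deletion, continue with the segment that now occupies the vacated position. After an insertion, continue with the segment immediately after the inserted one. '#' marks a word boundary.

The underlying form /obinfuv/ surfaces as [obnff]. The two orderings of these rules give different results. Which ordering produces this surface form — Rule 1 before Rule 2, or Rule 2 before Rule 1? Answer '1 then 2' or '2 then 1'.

Order 1 then 2:
  1 Syncope: [obinfuv] → [obnfv]
  2 Progressive Voicing Assimilation: [obnfv] → [obnff]
  result: [obnff]
Order 2 then 1:
  2 Progressive Voicing Assimilation: no change — [obinfuv]
  1 Syncope: [obinfuv] → [obnfv]
  result: [obnfv]

1 then 2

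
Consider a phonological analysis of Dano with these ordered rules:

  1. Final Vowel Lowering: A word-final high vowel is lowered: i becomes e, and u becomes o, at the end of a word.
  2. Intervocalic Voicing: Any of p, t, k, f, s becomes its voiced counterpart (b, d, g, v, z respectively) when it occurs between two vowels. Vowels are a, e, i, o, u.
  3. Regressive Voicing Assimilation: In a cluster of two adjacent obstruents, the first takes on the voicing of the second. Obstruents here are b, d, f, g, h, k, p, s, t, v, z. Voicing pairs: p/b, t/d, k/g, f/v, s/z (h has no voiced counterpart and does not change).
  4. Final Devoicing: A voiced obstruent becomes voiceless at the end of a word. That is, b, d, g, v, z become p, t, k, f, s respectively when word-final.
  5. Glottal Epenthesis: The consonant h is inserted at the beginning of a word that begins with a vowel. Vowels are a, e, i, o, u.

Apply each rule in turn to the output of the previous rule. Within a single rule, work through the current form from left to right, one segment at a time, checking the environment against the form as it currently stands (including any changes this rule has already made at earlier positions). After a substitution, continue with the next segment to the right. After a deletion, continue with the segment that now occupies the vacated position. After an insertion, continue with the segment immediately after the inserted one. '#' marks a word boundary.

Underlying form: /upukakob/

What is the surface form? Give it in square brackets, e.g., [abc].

[hubugagop]

1 Final Vowel Lowering: no change — [upukakob]
2 Intervocalic Voicing: [upukakob] → [ubugagob]
3 Regressive Voicing Assimilation: no change — [ubugagob]
4 Final Devoicing: [ubugagob] → [ubugagop]
5 Glottal Epenthesis: [ubugagop] → [hubugagop]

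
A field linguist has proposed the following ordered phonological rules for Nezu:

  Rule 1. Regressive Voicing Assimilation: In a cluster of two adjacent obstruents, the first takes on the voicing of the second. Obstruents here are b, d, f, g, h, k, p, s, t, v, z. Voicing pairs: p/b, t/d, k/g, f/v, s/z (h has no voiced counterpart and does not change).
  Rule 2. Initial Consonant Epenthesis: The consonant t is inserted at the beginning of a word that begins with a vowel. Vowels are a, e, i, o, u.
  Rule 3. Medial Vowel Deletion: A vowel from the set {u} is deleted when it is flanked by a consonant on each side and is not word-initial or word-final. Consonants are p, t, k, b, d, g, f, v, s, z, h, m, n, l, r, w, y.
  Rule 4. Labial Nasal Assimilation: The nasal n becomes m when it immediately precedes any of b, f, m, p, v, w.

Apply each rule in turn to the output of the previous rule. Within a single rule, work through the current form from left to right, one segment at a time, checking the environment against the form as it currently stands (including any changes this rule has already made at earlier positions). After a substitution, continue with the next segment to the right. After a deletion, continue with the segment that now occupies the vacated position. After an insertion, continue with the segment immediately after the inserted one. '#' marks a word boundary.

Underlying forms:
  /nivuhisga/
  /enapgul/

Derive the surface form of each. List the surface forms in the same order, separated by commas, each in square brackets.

[nivhizga], [tenabgl]

/nivuhisga/:
  Rule 1 Regressive Voicing Assimilation: [nivuhisga] → [nivuhizga]
  Rule 2 Initial Consonant Epenthesis: no change — [nivuhizga]
  Rule 3 Medial Vowel Deletion: [nivuhizga] → [nivhizga]
  Rule 4 Labial Nasal Assimilation: no change — [nivhizga]
/enapgul/:
  Rule 1 Regressive Voicing Assimilation: [enapgul] → [enabgul]
  Rule 2 Initial Consonant Epenthesis: [enabgul] → [tenabgul]
  Rule 3 Medial Vowel Deletion: [tenabgul] → [tenabgl]
  Rule 4 Labial Nasal Assimilation: no change — [tenabgl]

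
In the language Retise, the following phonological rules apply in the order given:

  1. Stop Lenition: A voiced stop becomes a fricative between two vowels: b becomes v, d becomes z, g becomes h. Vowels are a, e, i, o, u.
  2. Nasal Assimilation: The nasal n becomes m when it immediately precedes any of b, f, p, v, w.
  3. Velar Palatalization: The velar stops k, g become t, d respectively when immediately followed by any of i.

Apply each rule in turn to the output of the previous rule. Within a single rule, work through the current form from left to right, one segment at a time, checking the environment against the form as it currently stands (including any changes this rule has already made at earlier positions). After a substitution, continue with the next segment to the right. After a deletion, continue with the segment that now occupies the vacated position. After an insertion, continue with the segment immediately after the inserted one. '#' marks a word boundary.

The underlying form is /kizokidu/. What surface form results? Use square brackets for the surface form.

[tizotizu]

1 Stop Lenition: [kizokidu] → [kizokizu]
2 Nasal Assimilation: no change — [kizokizu]
3 Velar Palatalization: [kizokizu] → [tizotizu]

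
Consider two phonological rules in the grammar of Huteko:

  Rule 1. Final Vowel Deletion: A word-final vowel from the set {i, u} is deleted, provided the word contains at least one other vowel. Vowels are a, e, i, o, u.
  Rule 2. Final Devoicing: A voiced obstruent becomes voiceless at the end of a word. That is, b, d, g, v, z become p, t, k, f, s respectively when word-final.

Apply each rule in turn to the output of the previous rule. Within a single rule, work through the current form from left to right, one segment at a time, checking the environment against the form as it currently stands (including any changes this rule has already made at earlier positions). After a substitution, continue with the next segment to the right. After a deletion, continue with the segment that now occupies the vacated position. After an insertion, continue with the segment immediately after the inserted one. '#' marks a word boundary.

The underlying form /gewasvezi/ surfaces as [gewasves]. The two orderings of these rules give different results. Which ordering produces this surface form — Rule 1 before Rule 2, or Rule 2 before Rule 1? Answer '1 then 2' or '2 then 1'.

Order 1 then 2:
  1 Final Vowel Deletion: [gewasvezi] → [gewasvez]
  2 Final Devoicing: [gewasvez] → [gewasves]
  result: [gewasves]
Order 2 then 1:
  2 Final Devoicing: no change — [gewasvezi]
  1 Final Vowel Deletion: [gewasvezi] → [gewasvez]
  result: [gewasvez]

1 then 2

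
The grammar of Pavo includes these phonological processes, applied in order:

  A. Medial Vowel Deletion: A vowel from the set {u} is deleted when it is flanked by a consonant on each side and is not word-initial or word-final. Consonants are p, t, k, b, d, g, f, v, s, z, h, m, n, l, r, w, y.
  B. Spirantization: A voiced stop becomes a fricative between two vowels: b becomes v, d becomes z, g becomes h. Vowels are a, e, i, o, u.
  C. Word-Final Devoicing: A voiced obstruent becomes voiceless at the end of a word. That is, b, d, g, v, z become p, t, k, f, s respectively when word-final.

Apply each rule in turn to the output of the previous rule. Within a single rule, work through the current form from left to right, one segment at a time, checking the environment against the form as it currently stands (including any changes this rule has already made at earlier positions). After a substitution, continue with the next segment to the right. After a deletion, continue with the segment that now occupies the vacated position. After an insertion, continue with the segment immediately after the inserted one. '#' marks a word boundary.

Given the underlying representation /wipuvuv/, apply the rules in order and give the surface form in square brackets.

A Medial Vowel Deletion: [wipuvuv] → [wipvv]
B Spirantization: no change — [wipvv]
C Word-Final Devoicing: [wipvv] → [wipvf]

[wipvf]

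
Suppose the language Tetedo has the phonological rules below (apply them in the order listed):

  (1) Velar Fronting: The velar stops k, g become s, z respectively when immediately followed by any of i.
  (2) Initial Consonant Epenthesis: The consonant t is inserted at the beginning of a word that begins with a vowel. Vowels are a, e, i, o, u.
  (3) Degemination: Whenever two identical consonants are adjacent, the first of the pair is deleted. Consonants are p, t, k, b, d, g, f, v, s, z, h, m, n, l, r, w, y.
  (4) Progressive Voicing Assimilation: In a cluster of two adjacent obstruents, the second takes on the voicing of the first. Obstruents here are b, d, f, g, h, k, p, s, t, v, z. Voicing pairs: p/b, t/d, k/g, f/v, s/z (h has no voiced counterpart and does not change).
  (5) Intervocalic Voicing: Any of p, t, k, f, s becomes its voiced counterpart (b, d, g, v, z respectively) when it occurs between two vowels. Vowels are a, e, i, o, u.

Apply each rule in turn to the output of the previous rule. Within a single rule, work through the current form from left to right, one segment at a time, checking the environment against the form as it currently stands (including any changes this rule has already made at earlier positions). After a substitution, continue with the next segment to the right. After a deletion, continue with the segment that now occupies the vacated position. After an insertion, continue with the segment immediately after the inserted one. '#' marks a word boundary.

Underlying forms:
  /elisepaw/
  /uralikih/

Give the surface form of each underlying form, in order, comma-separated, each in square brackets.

[telizebaw], [turalizih]

/elisepaw/:
  (1) Velar Fronting: no change — [elisepaw]
  (2) Initial Consonant Epenthesis: [elisepaw] → [telisepaw]
  (3) Degemination: no change — [telisepaw]
  (4) Progressive Voicing Assimilation: no change — [telisepaw]
  (5) Intervocalic Voicing: [telisepaw] → [telizebaw]
/uralikih/:
  (1) Velar Fronting: [uralikih] → [uralisih]
  (2) Initial Consonant Epenthesis: [uralisih] → [turalisih]
  (3) Degemination: no change — [turalisih]
  (4) Progressive Voicing Assimilation: no change — [turalisih]
  (5) Intervocalic Voicing: [turalisih] → [turalizih]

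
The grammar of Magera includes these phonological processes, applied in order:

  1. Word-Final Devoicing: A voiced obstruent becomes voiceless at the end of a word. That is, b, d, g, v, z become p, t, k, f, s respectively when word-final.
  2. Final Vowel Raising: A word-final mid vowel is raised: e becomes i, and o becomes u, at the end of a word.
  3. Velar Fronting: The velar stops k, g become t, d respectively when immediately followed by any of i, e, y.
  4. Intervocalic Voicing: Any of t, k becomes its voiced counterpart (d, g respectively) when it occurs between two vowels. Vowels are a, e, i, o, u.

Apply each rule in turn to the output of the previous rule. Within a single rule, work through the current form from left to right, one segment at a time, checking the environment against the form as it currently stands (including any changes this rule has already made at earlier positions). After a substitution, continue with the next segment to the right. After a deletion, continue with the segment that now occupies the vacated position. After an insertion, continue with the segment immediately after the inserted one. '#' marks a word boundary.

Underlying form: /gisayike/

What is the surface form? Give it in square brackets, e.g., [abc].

[disayidi]

1 Word-Final Devoicing: no change — [gisayike]
2 Final Vowel Raising: [gisayike] → [gisayiki]
3 Velar Fronting: [gisayiki] → [disayiti]
4 Intervocalic Voicing: [disayiti] → [disayidi]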